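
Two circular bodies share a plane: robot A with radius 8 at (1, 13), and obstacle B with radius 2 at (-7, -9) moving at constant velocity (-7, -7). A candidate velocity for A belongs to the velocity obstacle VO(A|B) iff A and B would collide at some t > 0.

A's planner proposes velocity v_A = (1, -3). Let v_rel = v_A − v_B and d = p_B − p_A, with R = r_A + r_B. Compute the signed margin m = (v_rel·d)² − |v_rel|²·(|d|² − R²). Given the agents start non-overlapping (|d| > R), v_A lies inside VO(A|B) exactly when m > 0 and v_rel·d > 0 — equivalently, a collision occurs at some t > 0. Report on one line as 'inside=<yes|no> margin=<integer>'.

d = (-8, -22),  |d|² = 548;  R = 8+2 = 10,  c = 548−10² = 448
v_rel = (8, 4),  |v_rel|² = 80;  v_rel·d = (8)·(-8) + (4)·(-22) = -152
80·t² + 304·t + 448 = 0  ⇒  m = (-152)² − 80·448 = -12736
m = -12736 < 0,  v_rel·d = -152 < 0  ⇒  outside

inside=no margin=-12736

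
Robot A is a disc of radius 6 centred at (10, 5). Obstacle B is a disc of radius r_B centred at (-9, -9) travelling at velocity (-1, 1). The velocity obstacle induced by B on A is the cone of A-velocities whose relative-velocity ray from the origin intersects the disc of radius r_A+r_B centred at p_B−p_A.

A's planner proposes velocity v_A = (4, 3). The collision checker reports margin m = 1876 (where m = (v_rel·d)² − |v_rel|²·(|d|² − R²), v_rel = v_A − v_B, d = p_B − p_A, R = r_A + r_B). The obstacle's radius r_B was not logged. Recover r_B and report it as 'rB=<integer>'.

m = 1876
d = (-19, -14);  v_rel = (5, 2),  |v_rel|² = 29
v_rel×d = (5)·(-14) − (2)·(-19) = -32
since m = R²·29 − (-32)²:  R² = (1024 + 1876) / 29 = 100
R = √100 = 10  ⇒  r_B = 10 − 6 = 4

rB=4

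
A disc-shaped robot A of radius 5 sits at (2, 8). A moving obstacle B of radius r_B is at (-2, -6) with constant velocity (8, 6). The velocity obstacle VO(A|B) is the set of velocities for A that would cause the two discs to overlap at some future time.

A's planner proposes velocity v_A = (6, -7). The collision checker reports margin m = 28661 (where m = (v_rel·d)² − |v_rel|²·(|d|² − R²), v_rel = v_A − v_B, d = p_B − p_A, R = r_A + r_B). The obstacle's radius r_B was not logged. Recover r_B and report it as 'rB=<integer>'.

m = 28661
d = (-4, -14);  v_rel = (-2, -13),  |v_rel|² = 173
v_rel×d = (-2)·(-14) − (-13)·(-4) = -24
since m = R²·173 − (-24)²:  R² = (576 + 28661) / 173 = 169
R = √169 = 13  ⇒  r_B = 13 − 5 = 8

rB=8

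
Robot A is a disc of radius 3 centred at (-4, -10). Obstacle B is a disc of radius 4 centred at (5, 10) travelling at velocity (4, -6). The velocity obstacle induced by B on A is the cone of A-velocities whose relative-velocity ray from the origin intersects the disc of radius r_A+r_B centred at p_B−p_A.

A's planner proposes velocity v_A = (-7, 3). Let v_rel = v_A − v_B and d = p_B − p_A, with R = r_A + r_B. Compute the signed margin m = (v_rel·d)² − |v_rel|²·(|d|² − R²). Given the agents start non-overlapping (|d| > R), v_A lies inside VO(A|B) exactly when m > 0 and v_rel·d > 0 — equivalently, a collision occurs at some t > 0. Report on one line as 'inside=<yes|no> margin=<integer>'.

d = (9, 20),  |d|² = 481;  R = 3+4 = 7,  c = 481−7² = 432
v_rel = (-11, 9),  |v_rel|² = 202;  v_rel·d = (-11)·(9) + (9)·(20) = 81
202·t² − 162·t + 432 = 0  ⇒  m = 81² − 202·432 = -80703
m = -80703 < 0,  v_rel·d = 81 > 0  ⇒  outside

inside=no margin=-80703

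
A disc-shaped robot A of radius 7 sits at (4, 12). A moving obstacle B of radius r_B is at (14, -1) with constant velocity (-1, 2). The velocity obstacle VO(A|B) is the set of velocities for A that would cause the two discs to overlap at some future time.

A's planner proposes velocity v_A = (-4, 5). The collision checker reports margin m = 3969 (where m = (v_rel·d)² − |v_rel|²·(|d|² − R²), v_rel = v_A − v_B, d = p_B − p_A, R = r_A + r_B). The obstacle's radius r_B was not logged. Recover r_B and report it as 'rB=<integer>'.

m = 3969
d = (10, -13);  v_rel = (-3, 3),  |v_rel|² = 18
v_rel×d = (-3)·(-13) − (3)·(10) = 9
since m = R²·18 − 9²:  R² = (81 + 3969) / 18 = 225
R = √225 = 15  ⇒  r_B = 15 − 7 = 8

rB=8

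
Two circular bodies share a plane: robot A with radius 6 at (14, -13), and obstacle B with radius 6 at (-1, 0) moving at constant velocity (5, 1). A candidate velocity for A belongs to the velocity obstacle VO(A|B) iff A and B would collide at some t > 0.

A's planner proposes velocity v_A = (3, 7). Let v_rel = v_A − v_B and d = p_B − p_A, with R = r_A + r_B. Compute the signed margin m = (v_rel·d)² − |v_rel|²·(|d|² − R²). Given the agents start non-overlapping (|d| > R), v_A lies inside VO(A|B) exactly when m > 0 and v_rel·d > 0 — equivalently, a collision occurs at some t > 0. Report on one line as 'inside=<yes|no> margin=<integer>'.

d = (-15, 13),  |d|² = 394;  R = 6+6 = 12,  c = 394−12² = 250
v_rel = (-2, 6),  |v_rel|² = 40;  v_rel·d = (-2)·(-15) + (6)·(13) = 108
40·t² − 216·t + 250 = 0  ⇒  m = 108² − 40·250 = 1664
m = 1664 > 0,  v_rel·d = 108 > 0  ⇒  inside

inside=yes margin=1664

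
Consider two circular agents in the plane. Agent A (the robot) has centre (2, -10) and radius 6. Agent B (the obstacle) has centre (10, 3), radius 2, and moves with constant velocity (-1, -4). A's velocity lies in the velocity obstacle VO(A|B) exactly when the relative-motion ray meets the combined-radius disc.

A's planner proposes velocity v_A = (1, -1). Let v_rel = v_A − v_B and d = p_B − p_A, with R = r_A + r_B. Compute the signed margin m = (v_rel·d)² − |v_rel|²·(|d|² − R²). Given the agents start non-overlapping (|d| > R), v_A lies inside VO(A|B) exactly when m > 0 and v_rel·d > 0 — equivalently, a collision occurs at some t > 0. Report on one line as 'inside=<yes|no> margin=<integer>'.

d = (8, 13),  |d|² = 233;  R = 6+2 = 8,  c = 233−8² = 169
v_rel = (2, 3),  |v_rel|² = 13;  v_rel·d = (2)·(8) + (3)·(13) = 55
13·t² − 110·t + 169 = 0  ⇒  m = 55² − 13·169 = 828
m = 828 > 0,  v_rel·d = 55 > 0  ⇒  inside

inside=yes margin=828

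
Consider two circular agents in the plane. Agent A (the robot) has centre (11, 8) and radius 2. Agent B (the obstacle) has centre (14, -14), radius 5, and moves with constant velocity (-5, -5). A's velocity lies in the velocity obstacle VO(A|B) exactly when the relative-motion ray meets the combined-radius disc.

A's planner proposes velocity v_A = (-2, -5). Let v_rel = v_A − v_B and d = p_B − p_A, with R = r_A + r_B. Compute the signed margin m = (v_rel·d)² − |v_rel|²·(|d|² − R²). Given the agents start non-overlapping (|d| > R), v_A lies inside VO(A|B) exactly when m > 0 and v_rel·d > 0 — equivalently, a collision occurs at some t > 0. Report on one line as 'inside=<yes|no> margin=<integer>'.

d = (3, -22),  |d|² = 493;  R = 2+5 = 7,  c = 493−7² = 444
v_rel = (3, 0),  |v_rel|² = 9;  v_rel·d = (3)·(3) + (0)·(-22) = 9
9·t² − 18·t + 444 = 0  ⇒  m = 9² − 9·444 = -3915
m = -3915 < 0,  v_rel·d = 9 > 0  ⇒  outside

inside=no margin=-3915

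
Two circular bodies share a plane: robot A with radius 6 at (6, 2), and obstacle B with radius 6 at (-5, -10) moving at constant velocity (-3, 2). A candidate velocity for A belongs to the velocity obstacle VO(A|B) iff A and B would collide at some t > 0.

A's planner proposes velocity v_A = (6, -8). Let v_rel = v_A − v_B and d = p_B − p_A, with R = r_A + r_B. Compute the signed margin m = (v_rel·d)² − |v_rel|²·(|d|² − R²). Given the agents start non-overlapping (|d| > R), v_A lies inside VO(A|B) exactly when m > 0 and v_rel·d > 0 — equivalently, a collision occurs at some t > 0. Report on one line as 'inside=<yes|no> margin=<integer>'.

d = (-11, -12),  |d|² = 265;  R = 6+6 = 12,  c = 265−12² = 121
v_rel = (9, -10),  |v_rel|² = 181;  v_rel·d = (9)·(-11) + (-10)·(-12) = 21
181·t² − 42·t + 121 = 0  ⇒  m = 21² − 181·121 = -21460
m = -21460 < 0,  v_rel·d = 21 > 0  ⇒  outside

inside=no margin=-21460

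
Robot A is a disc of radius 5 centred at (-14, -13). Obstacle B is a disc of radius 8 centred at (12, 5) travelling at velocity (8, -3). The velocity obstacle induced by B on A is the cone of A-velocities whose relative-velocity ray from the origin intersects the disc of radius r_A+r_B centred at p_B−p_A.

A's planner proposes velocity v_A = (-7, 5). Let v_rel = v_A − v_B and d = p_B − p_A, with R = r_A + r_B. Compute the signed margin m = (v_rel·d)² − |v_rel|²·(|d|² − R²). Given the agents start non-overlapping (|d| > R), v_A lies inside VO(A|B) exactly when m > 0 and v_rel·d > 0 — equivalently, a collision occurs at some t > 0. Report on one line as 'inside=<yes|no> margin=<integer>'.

d = (26, 18),  |d|² = 1000;  R = 5+8 = 13,  c = 1000−13² = 831
v_rel = (-15, 8),  |v_rel|² = 289;  v_rel·d = (-15)·(26) + (8)·(18) = -246
289·t² + 492·t + 831 = 0  ⇒  m = (-246)² − 289·831 = -179643
m = -179643 < 0,  v_rel·d = -246 < 0  ⇒  outside

inside=no margin=-179643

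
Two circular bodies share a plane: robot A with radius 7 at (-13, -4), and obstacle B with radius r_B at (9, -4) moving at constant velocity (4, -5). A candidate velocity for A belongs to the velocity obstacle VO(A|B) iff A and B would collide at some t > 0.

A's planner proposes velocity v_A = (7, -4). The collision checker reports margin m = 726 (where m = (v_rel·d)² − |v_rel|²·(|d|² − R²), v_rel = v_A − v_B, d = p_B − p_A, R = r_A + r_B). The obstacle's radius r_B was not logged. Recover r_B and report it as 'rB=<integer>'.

m = 726
d = (22, 0);  v_rel = (3, 1),  |v_rel|² = 10
v_rel×d = (3)·(0) − (1)·(22) = -22
since m = R²·10 − (-22)²:  R² = (484 + 726) / 10 = 121
R = √121 = 11  ⇒  r_B = 11 − 7 = 4

rB=4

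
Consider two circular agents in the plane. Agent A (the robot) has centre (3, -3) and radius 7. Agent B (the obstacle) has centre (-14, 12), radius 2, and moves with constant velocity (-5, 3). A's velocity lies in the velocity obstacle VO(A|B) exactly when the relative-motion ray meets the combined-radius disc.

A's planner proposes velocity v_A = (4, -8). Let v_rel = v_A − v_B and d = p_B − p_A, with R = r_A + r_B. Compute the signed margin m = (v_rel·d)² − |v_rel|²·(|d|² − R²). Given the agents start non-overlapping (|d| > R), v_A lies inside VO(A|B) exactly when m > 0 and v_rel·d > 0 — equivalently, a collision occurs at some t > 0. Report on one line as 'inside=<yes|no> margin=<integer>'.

d = (-17, 15),  |d|² = 514;  R = 7+2 = 9,  c = 514−9² = 433
v_rel = (9, -11),  |v_rel|² = 202;  v_rel·d = (9)·(-17) + (-11)·(15) = -318
202·t² + 636·t + 433 = 0  ⇒  m = (-318)² − 202·433 = 13658
m = 13658 > 0,  v_rel·d = -318 < 0  ⇒  outside

inside=no margin=13658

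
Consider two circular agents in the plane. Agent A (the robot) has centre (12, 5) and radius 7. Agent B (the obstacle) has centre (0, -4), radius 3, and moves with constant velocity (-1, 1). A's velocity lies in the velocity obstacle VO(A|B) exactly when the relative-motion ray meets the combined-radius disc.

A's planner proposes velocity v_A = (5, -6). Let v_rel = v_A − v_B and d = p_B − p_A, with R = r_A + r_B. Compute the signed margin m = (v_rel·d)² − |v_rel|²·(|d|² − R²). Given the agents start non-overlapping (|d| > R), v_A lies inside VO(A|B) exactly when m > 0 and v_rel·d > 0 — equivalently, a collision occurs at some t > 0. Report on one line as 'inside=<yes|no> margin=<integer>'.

d = (-12, -9),  |d|² = 225;  R = 7+3 = 10,  c = 225−10² = 125
v_rel = (6, -7),  |v_rel|² = 85;  v_rel·d = (6)·(-12) + (-7)·(-9) = -9
85·t² + 18·t + 125 = 0  ⇒  m = (-9)² − 85·125 = -10544
m = -10544 < 0,  v_rel·d = -9 < 0  ⇒  outside

inside=no margin=-10544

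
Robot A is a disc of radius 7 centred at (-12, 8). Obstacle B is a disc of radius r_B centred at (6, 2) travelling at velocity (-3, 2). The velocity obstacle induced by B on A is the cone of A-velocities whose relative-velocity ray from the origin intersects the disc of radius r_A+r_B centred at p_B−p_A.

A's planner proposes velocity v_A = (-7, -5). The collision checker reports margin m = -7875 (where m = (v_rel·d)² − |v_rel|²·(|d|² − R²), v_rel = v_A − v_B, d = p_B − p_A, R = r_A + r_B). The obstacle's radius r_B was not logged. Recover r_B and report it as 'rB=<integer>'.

m = -7875
d = (18, -6);  v_rel = (-4, -7),  |v_rel|² = 65
v_rel×d = (-4)·(-6) − (-7)·(18) = 150
since m = R²·65 − 150²:  R² = (22500 + -7875) / 65 = 225
R = √225 = 15  ⇒  r_B = 15 − 7 = 8

rB=8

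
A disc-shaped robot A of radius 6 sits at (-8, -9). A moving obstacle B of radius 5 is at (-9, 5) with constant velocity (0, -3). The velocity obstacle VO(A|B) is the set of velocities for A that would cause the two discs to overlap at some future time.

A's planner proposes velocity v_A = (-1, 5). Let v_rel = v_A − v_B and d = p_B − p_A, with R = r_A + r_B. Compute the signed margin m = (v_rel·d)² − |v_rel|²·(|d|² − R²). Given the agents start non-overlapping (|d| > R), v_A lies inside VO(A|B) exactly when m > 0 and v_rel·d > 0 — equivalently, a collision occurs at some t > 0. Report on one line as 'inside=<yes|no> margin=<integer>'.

d = (-1, 14),  |d|² = 197;  R = 6+5 = 11,  c = 197−11² = 76
v_rel = (-1, 8),  |v_rel|² = 65;  v_rel·d = (-1)·(-1) + (8)·(14) = 113
65·t² − 226·t + 76 = 0  ⇒  m = 113² − 65·76 = 7829
m = 7829 > 0,  v_rel·d = 113 > 0  ⇒  inside

inside=yes margin=7829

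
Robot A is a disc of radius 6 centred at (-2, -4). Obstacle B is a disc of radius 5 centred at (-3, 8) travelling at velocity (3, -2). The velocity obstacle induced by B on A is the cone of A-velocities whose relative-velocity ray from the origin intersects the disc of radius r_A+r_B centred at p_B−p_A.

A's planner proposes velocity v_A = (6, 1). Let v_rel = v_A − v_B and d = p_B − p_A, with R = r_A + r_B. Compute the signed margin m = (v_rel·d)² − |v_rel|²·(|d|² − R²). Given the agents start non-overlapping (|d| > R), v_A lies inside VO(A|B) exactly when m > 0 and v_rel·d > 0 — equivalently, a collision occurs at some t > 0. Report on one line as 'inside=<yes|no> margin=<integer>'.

d = (-1, 12),  |d|² = 145;  R = 6+5 = 11,  c = 145−11² = 24
v_rel = (3, 3),  |v_rel|² = 18;  v_rel·d = (3)·(-1) + (3)·(12) = 33
18·t² − 66·t + 24 = 0  ⇒  m = 33² − 18·24 = 657
m = 657 > 0,  v_rel·d = 33 > 0  ⇒  inside

inside=yes margin=657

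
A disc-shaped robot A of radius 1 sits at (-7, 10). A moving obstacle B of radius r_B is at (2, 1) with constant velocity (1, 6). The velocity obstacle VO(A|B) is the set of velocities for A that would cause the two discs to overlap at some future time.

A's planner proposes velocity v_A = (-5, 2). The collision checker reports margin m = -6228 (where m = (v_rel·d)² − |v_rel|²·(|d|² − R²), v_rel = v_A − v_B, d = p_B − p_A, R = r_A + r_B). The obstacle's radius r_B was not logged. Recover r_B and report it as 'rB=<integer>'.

m = -6228
d = (9, -9);  v_rel = (-6, -4),  |v_rel|² = 52
v_rel×d = (-6)·(-9) − (-4)·(9) = 90
since m = R²·52 − 90²:  R² = (8100 + -6228) / 52 = 36
R = √36 = 6  ⇒  r_B = 6 − 1 = 5

rB=5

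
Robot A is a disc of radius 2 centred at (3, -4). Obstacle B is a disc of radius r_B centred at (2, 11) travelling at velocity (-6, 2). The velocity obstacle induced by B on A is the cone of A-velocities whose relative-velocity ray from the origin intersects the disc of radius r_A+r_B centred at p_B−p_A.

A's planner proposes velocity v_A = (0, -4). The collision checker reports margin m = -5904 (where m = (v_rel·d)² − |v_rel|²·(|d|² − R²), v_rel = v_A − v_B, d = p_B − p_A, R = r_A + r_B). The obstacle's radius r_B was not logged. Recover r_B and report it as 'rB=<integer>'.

m = -5904
d = (-1, 15);  v_rel = (6, -6),  |v_rel|² = 72
v_rel×d = (6)·(15) − (-6)·(-1) = 84
since m = R²·72 − 84²:  R² = (7056 + -5904) / 72 = 16
R = √16 = 4  ⇒  r_B = 4 − 2 = 2

rB=2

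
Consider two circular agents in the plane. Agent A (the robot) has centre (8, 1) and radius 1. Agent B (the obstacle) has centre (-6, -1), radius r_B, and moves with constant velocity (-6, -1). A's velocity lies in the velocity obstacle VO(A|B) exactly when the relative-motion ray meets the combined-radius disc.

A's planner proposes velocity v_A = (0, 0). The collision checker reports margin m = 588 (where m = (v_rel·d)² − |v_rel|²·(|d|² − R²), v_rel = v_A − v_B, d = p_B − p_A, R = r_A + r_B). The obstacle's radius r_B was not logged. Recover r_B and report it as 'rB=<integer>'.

m = 588
d = (-14, -2);  v_rel = (6, 1),  |v_rel|² = 37
v_rel×d = (6)·(-2) − (1)·(-14) = 2
since m = R²·37 − 2²:  R² = (4 + 588) / 37 = 16
R = √16 = 4  ⇒  r_B = 4 − 1 = 3

rB=3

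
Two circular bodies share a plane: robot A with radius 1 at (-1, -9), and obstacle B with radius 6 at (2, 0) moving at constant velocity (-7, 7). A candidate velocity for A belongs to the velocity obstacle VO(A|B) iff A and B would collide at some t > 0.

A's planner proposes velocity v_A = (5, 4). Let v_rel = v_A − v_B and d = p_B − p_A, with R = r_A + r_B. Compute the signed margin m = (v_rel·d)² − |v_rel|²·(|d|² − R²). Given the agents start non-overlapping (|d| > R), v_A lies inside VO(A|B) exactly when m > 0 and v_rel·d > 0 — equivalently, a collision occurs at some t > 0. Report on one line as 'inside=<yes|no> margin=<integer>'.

d = (3, 9),  |d|² = 90;  R = 1+6 = 7,  c = 90−7² = 41
v_rel = (12, -3),  |v_rel|² = 153;  v_rel·d = (12)·(3) + (-3)·(9) = 9
153·t² − 18·t + 41 = 0  ⇒  m = 9² − 153·41 = -6192
m = -6192 < 0,  v_rel·d = 9 > 0  ⇒  outside

inside=no margin=-6192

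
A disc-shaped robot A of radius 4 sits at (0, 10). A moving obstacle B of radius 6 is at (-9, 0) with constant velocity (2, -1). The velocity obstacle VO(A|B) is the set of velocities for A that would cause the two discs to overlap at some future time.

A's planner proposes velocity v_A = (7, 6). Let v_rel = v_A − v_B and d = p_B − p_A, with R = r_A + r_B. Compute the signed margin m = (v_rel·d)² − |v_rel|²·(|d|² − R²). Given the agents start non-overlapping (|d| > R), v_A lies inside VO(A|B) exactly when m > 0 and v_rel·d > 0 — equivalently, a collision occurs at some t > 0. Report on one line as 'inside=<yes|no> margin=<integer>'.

d = (-9, -10),  |d|² = 181;  R = 4+6 = 10,  c = 181−10² = 81
v_rel = (5, 7),  |v_rel|² = 74;  v_rel·d = (5)·(-9) + (7)·(-10) = -115
74·t² + 230·t + 81 = 0  ⇒  m = (-115)² − 74·81 = 7231
m = 7231 > 0,  v_rel·d = -115 < 0  ⇒  outside

inside=no margin=7231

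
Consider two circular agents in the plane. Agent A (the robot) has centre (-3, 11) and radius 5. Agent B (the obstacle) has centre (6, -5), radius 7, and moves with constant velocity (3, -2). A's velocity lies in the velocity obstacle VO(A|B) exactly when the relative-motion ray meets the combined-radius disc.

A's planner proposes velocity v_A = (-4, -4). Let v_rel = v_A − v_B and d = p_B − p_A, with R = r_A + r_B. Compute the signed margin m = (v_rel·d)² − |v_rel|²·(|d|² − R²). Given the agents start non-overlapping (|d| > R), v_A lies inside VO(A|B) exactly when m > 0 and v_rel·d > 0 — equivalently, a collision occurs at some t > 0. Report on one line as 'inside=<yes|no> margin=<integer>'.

d = (9, -16),  |d|² = 337;  R = 5+7 = 12,  c = 337−12² = 193
v_rel = (-7, -2),  |v_rel|² = 53;  v_rel·d = (-7)·(9) + (-2)·(-16) = -31
53·t² + 62·t + 193 = 0  ⇒  m = (-31)² − 53·193 = -9268
m = -9268 < 0,  v_rel·d = -31 < 0  ⇒  outside

inside=no margin=-9268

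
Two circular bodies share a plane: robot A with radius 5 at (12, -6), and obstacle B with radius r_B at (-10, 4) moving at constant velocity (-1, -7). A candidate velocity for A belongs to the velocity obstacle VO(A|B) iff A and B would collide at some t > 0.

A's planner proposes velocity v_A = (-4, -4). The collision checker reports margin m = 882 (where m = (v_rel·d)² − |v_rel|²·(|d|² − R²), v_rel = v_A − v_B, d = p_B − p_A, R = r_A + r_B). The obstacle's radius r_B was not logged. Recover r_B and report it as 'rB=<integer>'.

m = 882
d = (-22, 10);  v_rel = (-3, 3),  |v_rel|² = 18
v_rel×d = (-3)·(10) − (3)·(-22) = 36
since m = R²·18 − 36²:  R² = (1296 + 882) / 18 = 121
R = √121 = 11  ⇒  r_B = 11 − 5 = 6

rB=6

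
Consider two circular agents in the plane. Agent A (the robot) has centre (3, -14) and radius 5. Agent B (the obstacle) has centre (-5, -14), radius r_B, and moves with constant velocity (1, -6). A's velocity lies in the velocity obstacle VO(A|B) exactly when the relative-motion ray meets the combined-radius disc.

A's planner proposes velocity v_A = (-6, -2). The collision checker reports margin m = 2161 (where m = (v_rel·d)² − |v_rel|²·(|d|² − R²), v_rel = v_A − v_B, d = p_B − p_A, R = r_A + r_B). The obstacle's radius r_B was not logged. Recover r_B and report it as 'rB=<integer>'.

m = 2161
d = (-8, 0);  v_rel = (-7, 4),  |v_rel|² = 65
v_rel×d = (-7)·(0) − (4)·(-8) = 32
since m = R²·65 − 32²:  R² = (1024 + 2161) / 65 = 49
R = √49 = 7  ⇒  r_B = 7 − 5 = 2

rB=2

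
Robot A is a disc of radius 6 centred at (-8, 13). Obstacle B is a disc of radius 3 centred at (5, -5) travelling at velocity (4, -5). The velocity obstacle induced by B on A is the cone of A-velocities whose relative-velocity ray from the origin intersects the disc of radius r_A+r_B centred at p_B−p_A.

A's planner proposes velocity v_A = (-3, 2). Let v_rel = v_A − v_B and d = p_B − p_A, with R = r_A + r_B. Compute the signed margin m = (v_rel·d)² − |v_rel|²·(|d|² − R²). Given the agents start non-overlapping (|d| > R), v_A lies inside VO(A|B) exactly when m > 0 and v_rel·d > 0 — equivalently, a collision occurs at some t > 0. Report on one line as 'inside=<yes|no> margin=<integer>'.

d = (13, -18),  |d|² = 493;  R = 6+3 = 9,  c = 493−9² = 412
v_rel = (-7, 7),  |v_rel|² = 98;  v_rel·d = (-7)·(13) + (7)·(-18) = -217
98·t² + 434·t + 412 = 0  ⇒  m = (-217)² − 98·412 = 6713
m = 6713 > 0,  v_rel·d = -217 < 0  ⇒  outside

inside=no margin=6713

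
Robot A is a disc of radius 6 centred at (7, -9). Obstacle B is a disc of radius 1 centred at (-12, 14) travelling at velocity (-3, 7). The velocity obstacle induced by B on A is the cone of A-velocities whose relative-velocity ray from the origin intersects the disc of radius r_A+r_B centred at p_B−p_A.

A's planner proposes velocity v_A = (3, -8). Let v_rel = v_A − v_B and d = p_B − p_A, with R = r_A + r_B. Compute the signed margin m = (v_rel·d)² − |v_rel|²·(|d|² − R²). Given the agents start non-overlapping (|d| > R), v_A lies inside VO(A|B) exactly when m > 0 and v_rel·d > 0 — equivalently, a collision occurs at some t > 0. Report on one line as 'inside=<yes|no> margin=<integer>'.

d = (-19, 23),  |d|² = 890;  R = 6+1 = 7,  c = 890−7² = 841
v_rel = (6, -15),  |v_rel|² = 261;  v_rel·d = (6)·(-19) + (-15)·(23) = -459
261·t² + 918·t + 841 = 0  ⇒  m = (-459)² − 261·841 = -8820
m = -8820 < 0,  v_rel·d = -459 < 0  ⇒  outside

inside=no margin=-8820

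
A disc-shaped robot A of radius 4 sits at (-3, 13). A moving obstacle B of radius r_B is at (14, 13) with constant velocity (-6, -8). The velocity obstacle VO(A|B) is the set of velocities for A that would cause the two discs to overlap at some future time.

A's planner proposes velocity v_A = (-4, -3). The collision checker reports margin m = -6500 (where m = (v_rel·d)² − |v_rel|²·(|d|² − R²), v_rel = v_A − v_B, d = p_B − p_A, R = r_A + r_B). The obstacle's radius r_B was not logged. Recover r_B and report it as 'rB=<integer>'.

m = -6500
d = (17, 0);  v_rel = (2, 5),  |v_rel|² = 29
v_rel×d = (2)·(0) − (5)·(17) = -85
since m = R²·29 − (-85)²:  R² = (7225 + -6500) / 29 = 25
R = √25 = 5  ⇒  r_B = 5 − 4 = 1

rB=1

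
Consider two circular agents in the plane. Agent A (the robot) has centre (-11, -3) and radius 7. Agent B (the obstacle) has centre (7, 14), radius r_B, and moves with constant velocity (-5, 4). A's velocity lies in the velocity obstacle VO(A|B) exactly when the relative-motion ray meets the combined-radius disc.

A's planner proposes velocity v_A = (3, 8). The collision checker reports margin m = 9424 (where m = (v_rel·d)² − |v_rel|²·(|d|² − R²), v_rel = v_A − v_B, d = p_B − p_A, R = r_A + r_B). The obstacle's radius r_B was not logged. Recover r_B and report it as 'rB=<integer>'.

m = 9424
d = (18, 17);  v_rel = (8, 4),  |v_rel|² = 80
v_rel×d = (8)·(17) − (4)·(18) = 64
since m = R²·80 − 64²:  R² = (4096 + 9424) / 80 = 169
R = √169 = 13  ⇒  r_B = 13 − 7 = 6

rB=6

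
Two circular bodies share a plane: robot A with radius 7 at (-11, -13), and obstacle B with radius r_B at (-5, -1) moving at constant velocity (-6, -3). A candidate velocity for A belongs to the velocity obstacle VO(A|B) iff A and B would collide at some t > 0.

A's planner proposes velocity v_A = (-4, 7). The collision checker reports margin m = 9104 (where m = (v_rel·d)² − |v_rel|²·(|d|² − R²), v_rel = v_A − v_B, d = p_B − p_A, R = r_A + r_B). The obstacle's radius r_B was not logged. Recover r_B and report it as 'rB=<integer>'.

m = 9104
d = (6, 12);  v_rel = (2, 10),  |v_rel|² = 104
v_rel×d = (2)·(12) − (10)·(6) = -36
since m = R²·104 − (-36)²:  R² = (1296 + 9104) / 104 = 100
R = √100 = 10  ⇒  r_B = 10 − 7 = 3

rB=3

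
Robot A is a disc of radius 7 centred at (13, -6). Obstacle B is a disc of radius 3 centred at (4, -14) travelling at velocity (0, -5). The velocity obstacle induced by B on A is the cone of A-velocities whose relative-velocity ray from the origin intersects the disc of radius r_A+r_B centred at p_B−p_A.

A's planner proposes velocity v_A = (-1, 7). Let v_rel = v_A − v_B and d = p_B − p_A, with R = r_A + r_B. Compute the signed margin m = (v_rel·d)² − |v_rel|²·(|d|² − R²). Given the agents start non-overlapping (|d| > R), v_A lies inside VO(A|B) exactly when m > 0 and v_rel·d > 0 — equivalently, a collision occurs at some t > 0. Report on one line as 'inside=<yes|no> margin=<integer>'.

d = (-9, -8),  |d|² = 145;  R = 7+3 = 10,  c = 145−10² = 45
v_rel = (-1, 12),  |v_rel|² = 145;  v_rel·d = (-1)·(-9) + (12)·(-8) = -87
145·t² + 174·t + 45 = 0  ⇒  m = (-87)² − 145·45 = 1044
m = 1044 > 0,  v_rel·d = -87 < 0  ⇒  outside

inside=no margin=1044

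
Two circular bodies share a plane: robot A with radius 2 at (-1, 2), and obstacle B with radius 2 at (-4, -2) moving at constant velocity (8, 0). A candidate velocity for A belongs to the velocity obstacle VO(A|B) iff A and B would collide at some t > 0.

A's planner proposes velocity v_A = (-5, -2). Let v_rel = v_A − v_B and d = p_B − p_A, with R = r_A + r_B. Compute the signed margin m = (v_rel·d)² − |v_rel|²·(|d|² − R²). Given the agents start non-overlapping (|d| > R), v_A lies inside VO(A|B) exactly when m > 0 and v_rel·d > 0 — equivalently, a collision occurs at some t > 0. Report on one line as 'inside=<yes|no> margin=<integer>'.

d = (-3, -4),  |d|² = 25;  R = 2+2 = 4,  c = 25−4² = 9
v_rel = (-13, -2),  |v_rel|² = 173;  v_rel·d = (-13)·(-3) + (-2)·(-4) = 47
173·t² − 94·t + 9 = 0  ⇒  m = 47² − 173·9 = 652
m = 652 > 0,  v_rel·d = 47 > 0  ⇒  inside

inside=yes margin=652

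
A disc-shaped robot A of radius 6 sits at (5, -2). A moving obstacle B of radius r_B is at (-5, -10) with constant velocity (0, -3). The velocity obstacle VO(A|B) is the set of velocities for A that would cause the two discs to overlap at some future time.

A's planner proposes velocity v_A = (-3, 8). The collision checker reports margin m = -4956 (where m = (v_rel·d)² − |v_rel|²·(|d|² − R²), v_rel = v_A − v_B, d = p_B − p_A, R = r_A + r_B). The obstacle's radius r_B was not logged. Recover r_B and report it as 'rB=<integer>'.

m = -4956
d = (-10, -8);  v_rel = (-3, 11),  |v_rel|² = 130
v_rel×d = (-3)·(-8) − (11)·(-10) = 134
since m = R²·130 − 134²:  R² = (17956 + -4956) / 130 = 100
R = √100 = 10  ⇒  r_B = 10 − 6 = 4

rB=4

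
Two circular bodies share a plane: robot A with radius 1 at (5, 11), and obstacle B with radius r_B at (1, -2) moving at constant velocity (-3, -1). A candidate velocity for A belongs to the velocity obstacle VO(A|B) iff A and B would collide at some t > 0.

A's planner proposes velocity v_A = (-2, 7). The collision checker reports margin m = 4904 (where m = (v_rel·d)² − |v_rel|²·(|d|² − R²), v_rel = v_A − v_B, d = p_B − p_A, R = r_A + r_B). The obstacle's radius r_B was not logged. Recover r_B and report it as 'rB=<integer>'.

m = 4904
d = (-4, -13);  v_rel = (1, 8),  |v_rel|² = 65
v_rel×d = (1)·(-13) − (8)·(-4) = 19
since m = R²·65 − 19²:  R² = (361 + 4904) / 65 = 81
R = √81 = 9  ⇒  r_B = 9 − 1 = 8

rB=8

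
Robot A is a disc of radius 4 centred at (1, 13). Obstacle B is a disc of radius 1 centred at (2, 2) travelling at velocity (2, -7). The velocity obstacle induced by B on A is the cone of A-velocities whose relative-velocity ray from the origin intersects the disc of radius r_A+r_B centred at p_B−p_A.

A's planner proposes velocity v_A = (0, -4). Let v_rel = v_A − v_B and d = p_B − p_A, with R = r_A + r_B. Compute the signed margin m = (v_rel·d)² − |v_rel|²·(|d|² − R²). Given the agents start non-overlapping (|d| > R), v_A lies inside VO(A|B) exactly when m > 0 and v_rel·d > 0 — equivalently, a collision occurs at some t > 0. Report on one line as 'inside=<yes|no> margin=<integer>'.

d = (1, -11),  |d|² = 122;  R = 4+1 = 5,  c = 122−5² = 97
v_rel = (-2, 3),  |v_rel|² = 13;  v_rel·d = (-2)·(1) + (3)·(-11) = -35
13·t² + 70·t + 97 = 0  ⇒  m = (-35)² − 13·97 = -36
m = -36 < 0,  v_rel·d = -35 < 0  ⇒  outside

inside=no margin=-36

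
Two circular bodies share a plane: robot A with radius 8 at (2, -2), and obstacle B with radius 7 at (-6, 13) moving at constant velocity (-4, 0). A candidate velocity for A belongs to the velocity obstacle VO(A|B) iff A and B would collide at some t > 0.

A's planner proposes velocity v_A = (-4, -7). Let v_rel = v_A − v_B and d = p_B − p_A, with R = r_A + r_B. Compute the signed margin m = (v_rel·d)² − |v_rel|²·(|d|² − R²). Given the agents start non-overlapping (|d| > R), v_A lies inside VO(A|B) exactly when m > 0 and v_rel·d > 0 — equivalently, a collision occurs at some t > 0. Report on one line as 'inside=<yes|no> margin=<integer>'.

d = (-8, 15),  |d|² = 289;  R = 8+7 = 15,  c = 289−15² = 64
v_rel = (0, -7),  |v_rel|² = 49;  v_rel·d = (0)·(-8) + (-7)·(15) = -105
49·t² + 210·t + 64 = 0  ⇒  m = (-105)² − 49·64 = 7889
m = 7889 > 0,  v_rel·d = -105 < 0  ⇒  outside

inside=no margin=7889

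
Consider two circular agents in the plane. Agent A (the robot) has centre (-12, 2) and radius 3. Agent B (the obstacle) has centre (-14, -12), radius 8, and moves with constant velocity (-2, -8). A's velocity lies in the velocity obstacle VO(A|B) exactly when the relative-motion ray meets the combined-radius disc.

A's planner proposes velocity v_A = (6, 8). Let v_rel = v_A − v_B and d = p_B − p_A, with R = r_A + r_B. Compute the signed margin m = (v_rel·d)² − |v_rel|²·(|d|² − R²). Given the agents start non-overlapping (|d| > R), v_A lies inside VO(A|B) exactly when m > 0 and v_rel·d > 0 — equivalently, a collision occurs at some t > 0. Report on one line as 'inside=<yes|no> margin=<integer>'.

d = (-2, -14),  |d|² = 200;  R = 3+8 = 11,  c = 200−11² = 79
v_rel = (8, 16),  |v_rel|² = 320;  v_rel·d = (8)·(-2) + (16)·(-14) = -240
320·t² + 480·t + 79 = 0  ⇒  m = (-240)² − 320·79 = 32320
m = 32320 > 0,  v_rel·d = -240 < 0  ⇒  outside

inside=no margin=32320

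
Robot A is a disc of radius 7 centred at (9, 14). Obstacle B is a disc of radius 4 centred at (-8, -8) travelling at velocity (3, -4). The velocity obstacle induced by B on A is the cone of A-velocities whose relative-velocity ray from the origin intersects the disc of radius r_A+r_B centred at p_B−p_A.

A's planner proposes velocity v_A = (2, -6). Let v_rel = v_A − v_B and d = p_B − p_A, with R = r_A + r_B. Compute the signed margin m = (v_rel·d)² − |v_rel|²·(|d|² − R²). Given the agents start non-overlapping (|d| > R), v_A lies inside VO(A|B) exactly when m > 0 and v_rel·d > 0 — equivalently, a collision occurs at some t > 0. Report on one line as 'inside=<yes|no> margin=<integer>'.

d = (-17, -22),  |d|² = 773;  R = 7+4 = 11,  c = 773−11² = 652
v_rel = (-1, -2),  |v_rel|² = 5;  v_rel·d = (-1)·(-17) + (-2)·(-22) = 61
5·t² − 122·t + 652 = 0  ⇒  m = 61² − 5·652 = 461
m = 461 > 0,  v_rel·d = 61 > 0  ⇒  inside

inside=yes margin=461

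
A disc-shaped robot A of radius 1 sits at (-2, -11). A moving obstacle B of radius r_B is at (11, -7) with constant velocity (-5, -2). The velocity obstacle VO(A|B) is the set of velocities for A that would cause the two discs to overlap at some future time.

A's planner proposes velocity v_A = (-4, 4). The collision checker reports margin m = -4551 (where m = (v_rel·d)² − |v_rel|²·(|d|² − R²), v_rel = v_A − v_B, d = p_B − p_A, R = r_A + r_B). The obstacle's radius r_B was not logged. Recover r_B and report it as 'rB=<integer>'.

m = -4551
d = (13, 4);  v_rel = (1, 6),  |v_rel|² = 37
v_rel×d = (1)·(4) − (6)·(13) = -74
since m = R²·37 − (-74)²:  R² = (5476 + -4551) / 37 = 25
R = √25 = 5  ⇒  r_B = 5 − 1 = 4

rB=4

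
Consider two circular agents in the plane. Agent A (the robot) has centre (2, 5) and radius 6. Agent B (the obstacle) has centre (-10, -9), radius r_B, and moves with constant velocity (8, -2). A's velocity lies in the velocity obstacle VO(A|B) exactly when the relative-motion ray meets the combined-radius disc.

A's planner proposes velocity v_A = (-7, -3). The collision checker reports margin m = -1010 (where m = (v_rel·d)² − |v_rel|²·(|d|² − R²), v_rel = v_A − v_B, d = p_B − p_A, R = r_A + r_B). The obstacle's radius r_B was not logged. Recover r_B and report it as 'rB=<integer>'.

m = -1010
d = (-12, -14);  v_rel = (-15, -1),  |v_rel|² = 226
v_rel×d = (-15)·(-14) − (-1)·(-12) = 198
since m = R²·226 − 198²:  R² = (39204 + -1010) / 226 = 169
R = √169 = 13  ⇒  r_B = 13 − 6 = 7

rB=7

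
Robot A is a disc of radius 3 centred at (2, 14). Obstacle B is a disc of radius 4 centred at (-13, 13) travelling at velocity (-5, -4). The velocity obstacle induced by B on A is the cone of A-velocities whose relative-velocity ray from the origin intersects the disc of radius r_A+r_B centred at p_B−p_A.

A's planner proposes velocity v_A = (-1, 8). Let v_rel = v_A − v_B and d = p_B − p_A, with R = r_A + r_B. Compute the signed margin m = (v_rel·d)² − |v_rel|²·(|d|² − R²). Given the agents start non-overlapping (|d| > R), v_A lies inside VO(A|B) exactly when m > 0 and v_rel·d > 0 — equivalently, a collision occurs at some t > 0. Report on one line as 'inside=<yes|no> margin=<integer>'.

d = (-15, -1),  |d|² = 226;  R = 3+4 = 7,  c = 226−7² = 177
v_rel = (4, 12),  |v_rel|² = 160;  v_rel·d = (4)·(-15) + (12)·(-1) = -72
160·t² + 144·t + 177 = 0  ⇒  m = (-72)² − 160·177 = -23136
m = -23136 < 0,  v_rel·d = -72 < 0  ⇒  outside

inside=no margin=-23136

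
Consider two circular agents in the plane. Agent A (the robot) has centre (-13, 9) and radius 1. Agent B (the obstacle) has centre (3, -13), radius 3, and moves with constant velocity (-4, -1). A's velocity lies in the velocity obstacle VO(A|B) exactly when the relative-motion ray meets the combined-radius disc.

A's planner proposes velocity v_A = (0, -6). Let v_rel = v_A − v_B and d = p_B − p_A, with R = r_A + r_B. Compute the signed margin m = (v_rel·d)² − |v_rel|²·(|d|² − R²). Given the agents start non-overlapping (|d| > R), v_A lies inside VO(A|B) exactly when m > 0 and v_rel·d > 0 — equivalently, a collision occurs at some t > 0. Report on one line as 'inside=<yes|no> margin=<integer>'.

d = (16, -22),  |d|² = 740;  R = 1+3 = 4,  c = 740−4² = 724
v_rel = (4, -5),  |v_rel|² = 41;  v_rel·d = (4)·(16) + (-5)·(-22) = 174
41·t² − 348·t + 724 = 0  ⇒  m = 174² − 41·724 = 592
m = 592 > 0,  v_rel·d = 174 > 0  ⇒  inside

inside=yes margin=592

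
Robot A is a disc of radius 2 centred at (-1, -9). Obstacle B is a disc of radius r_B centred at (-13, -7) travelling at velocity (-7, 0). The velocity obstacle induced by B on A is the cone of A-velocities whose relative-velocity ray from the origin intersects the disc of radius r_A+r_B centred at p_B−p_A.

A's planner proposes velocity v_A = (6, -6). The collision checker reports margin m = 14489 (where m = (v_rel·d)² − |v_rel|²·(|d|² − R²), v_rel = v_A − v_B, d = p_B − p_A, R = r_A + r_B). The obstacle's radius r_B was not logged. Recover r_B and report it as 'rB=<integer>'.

m = 14489
d = (-12, 2);  v_rel = (13, -6),  |v_rel|² = 205
v_rel×d = (13)·(2) − (-6)·(-12) = -46
since m = R²·205 − (-46)²:  R² = (2116 + 14489) / 205 = 81
R = √81 = 9  ⇒  r_B = 9 − 2 = 7

rB=7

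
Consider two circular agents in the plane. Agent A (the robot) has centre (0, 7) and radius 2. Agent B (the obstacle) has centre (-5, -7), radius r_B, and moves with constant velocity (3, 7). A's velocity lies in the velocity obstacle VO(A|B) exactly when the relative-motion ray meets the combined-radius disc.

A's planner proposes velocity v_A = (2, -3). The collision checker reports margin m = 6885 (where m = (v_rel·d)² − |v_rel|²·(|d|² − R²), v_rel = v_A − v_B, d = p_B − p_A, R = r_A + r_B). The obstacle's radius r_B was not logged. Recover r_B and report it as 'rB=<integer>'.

m = 6885
d = (-5, -14);  v_rel = (-1, -10),  |v_rel|² = 101
v_rel×d = (-1)·(-14) − (-10)·(-5) = -36
since m = R²·101 − (-36)²:  R² = (1296 + 6885) / 101 = 81
R = √81 = 9  ⇒  r_B = 9 − 2 = 7

rB=7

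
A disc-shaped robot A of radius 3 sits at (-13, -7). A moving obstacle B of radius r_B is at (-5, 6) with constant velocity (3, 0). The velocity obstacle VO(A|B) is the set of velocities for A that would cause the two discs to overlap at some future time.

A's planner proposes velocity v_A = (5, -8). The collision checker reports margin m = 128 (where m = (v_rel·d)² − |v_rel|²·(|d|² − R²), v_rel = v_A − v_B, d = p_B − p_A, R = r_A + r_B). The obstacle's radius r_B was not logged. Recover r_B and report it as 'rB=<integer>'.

m = 128
d = (8, 13);  v_rel = (2, -8),  |v_rel|² = 68
v_rel×d = (2)·(13) − (-8)·(8) = 90
since m = R²·68 − 90²:  R² = (8100 + 128) / 68 = 121
R = √121 = 11  ⇒  r_B = 11 − 3 = 8

rB=8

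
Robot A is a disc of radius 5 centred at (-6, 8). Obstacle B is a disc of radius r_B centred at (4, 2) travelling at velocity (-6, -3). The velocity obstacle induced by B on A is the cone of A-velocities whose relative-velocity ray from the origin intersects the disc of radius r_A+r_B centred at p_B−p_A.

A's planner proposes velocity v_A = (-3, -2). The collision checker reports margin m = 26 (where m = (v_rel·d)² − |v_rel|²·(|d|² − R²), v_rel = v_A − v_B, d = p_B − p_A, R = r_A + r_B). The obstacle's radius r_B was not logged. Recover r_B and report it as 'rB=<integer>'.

m = 26
d = (10, -6);  v_rel = (3, 1),  |v_rel|² = 10
v_rel×d = (3)·(-6) − (1)·(10) = -28
since m = R²·10 − (-28)²:  R² = (784 + 26) / 10 = 81
R = √81 = 9  ⇒  r_B = 9 − 5 = 4

rB=4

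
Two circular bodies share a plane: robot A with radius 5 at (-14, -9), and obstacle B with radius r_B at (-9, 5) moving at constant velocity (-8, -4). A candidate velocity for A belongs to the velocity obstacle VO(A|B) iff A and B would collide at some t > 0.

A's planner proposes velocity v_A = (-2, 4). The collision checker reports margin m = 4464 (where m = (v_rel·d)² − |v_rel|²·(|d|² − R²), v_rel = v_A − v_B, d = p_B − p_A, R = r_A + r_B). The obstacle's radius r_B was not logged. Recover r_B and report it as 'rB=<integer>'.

m = 4464
d = (5, 14);  v_rel = (6, 8),  |v_rel|² = 100
v_rel×d = (6)·(14) − (8)·(5) = 44
since m = R²·100 − 44²:  R² = (1936 + 4464) / 100 = 64
R = √64 = 8  ⇒  r_B = 8 − 5 = 3

rB=3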